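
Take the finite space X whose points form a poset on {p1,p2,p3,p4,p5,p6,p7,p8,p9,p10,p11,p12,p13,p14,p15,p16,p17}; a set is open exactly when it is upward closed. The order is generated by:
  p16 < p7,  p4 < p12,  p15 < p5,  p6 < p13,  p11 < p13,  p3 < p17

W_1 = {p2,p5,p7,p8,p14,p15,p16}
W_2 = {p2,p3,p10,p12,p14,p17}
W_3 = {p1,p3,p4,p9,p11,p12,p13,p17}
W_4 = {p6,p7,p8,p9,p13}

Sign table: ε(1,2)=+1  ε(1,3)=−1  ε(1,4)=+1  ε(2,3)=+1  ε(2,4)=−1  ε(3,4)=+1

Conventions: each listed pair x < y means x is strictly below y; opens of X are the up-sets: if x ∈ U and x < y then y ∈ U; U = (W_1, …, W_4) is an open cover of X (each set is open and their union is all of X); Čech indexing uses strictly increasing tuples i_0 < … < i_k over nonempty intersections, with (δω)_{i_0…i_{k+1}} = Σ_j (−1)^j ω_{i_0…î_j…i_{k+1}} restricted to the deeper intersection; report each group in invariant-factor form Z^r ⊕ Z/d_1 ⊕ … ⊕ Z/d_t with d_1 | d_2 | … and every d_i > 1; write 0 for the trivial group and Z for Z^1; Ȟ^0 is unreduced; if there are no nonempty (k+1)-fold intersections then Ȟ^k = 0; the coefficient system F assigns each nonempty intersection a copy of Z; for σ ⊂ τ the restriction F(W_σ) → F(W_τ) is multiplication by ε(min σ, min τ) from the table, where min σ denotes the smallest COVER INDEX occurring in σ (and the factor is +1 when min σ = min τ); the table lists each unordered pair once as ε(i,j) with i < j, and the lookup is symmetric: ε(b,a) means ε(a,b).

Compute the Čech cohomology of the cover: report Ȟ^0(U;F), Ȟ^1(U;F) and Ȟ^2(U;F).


Ȟ^0(U;F) ≅ Z, Ȟ^1(U;F) ≅ Z, Ȟ^2(U;F) ≅ 0

nerve of the cover:
  W12={p2,p14} W14={p7,p8} W23={p3,p12,p17} W34={p9,p13}
C dims 4,4; δ0: rk 3, SNF 1^3
Ȟ^0 = (4 − 3) − 0 = 1, so Ȟ^0 ≅ Z
Ȟ^1 = (4 − 0) − 3 = 1, so Ȟ^1 ≅ Z
Ȟ^2 = (0 − 0) − 0 = 0, so Ȟ^2 ≅ 0


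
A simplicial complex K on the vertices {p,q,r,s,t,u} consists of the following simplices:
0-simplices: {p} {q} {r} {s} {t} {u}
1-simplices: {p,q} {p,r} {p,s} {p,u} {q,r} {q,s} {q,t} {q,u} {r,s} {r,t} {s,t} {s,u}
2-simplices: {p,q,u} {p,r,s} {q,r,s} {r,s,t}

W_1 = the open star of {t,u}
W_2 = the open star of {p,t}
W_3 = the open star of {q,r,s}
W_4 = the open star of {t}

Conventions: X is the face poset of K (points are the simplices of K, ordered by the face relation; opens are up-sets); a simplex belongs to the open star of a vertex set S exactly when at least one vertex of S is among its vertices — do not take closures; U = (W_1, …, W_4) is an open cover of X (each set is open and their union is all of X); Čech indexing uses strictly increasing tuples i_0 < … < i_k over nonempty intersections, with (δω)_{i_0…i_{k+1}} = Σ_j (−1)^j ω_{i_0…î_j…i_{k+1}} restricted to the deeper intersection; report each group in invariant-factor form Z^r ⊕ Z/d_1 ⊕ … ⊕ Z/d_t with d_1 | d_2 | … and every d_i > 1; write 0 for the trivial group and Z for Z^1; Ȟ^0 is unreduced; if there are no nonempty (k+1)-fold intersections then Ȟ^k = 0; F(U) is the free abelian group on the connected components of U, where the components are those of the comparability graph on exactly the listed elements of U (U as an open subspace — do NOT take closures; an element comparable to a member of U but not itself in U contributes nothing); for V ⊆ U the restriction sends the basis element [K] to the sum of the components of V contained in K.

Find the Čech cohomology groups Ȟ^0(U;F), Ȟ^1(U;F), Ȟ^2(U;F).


nerve simplices:
  W1={{t},{u},{p,u},{q,t},{q,u},{r,t},{s,t},{s,u},{p,q,u},{r,s,t}} W2={{p},{t},{p,q},{p,r},{p,s},{p,u},{q,t},{r,t},{s,t},{p,q,u},{p,r,s},{r,s,t}} W3={{q},{r},{s},{p,q},{p,r},{p,s},{q,r},{q,s},{q,t},{q,u},{r,s},{r,t},{s,t},{s,u},{p,q,u},{p,r,s},{q,r,s},{r,s,t}} W4={{t},{q,t},{r,t},{s,t},{r,s,t}}
  W12={{t},{p,u},{q,t},{r,t},{s,t},{p,q,u},{r,s,t}} W13={{q,t},{q,u},{r,t},{s,t},{s,u},{p,q,u},{r,s,t}} W14={{t},{q,t},{r,t},{s,t},{r,s,t}} W23={{p,q},{p,r},{p,s},{q,t},{r,t},{s,t},{p,q,u},{p,r,s},{r,s,t}} W24={{t},{q,t},{r,t},{s,t},{r,s,t}} W34={{q,t},{r,t},{s,t},{r,s,t}}
  W123={{q,t},{r,t},{s,t},{p,q,u},{r,s,t}} W124={{t},{q,t},{r,t},{s,t},{r,s,t}} W134={{q,t},{r,t},{s,t},{r,s,t}} W234={{q,t},{r,t},{s,t},{r,s,t}}
  W1234={{q,t},{r,t},{s,t},{r,s,t}}
components per intersection:
  W1: {{t},{q,t},{r,t},{s,t},{r,s,t}} {{u},{p,u},{q,u},{s,u},{p,q,u}}
  W2: {{p},{p,q},{p,r},{p,s},{p,u},{p,q,u},{p,r,s}} {{t},{q,t},{r,t},{s,t},{r,s,t}}
  W3: {{q},{r},{s},{p,q},{p,r},{p,s},{q,r},{q,s},{q,t},{q,u},{r,s},{r,t},{s,t},{s,u},{p,q,u},{p,r,s},{q,r,s},{r,s,t}}
  W4: {{t},{q,t},{r,t},{s,t},{r,s,t}}
  W12: {{t},{q,t},{r,t},{s,t},{r,s,t}} {{p,u},{p,q,u}}
  W13: {{q,t}} {{q,u},{p,q,u}} {{r,t},{s,t},{r,s,t}} {{s,u}}
  W14: {{t},{q,t},{r,t},{s,t},{r,s,t}}
  W23: {{p,q},{p,q,u}} {{p,r},{p,s},{p,r,s}} {{q,t}} {{r,t},{s,t},{r,s,t}}
  W24: {{t},{q,t},{r,t},{s,t},{r,s,t}}
  W34: {{q,t}} {{r,t},{s,t},{r,s,t}}
  W123: {{q,t}} {{r,t},{s,t},{r,s,t}} {{p,q,u}}
  W124: {{t},{q,t},{r,t},{s,t},{r,s,t}}
  W134: {{q,t}} {{r,t},{s,t},{r,s,t}}
  W234: {{q,t}} {{r,t},{s,t},{r,s,t}}
  W1234: {{q,t}} {{r,t},{s,t},{r,s,t}}
C dims 6,14,8,2; δ0: rk 5, SNF 1^5; δ1: rk 6, SNF 1^6; δ2: rk 2, SNF 1^2
degree 0: 6−5−0 = 1 → Ȟ^0 ≅ Z
degree 1: 14−6−5 = 3 → Ȟ^1 ≅ Z^3
degree 2: 8−2−6 = 0 → Ȟ^2 ≅ 0

Ȟ^0(U;F) ≅ Z, Ȟ^1(U;F) ≅ Z^3 and Ȟ^2(U;F) ≅ 0


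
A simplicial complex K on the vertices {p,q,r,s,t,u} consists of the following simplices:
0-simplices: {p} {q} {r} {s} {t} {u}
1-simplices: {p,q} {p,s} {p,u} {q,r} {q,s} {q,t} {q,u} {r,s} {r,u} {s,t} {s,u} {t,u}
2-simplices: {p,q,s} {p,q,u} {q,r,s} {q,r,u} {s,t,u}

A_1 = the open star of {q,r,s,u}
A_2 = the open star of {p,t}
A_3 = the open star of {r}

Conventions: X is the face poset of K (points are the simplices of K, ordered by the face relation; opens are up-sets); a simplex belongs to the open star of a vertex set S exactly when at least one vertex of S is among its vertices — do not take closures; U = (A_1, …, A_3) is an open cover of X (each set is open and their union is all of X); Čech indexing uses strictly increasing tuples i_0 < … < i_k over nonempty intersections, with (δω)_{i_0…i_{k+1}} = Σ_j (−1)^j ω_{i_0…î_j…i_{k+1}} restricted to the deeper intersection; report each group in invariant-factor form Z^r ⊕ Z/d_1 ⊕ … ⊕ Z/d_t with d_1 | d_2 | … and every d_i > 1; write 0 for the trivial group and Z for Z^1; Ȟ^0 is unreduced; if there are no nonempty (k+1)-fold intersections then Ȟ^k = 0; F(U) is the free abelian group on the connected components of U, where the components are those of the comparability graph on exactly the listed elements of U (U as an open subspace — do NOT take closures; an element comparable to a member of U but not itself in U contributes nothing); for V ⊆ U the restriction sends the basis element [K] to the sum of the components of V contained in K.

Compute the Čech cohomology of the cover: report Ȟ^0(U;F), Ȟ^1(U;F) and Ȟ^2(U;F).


Ȟ^0(U;F) ≅ Z; Ȟ^1(U;F) ≅ Z; Ȟ^2(U;F) ≅ 0

intersection data:
  A1={{q},{r},{s},{u},{p,q},{p,s},{p,u},{q,r},{q,s},{q,t},{q,u},{r,s},{r,u},{s,t},{s,u},{t,u},{p,q,s},{p,q,u},{q,r,s},{q,r,u},{s,t,u}} A2={{p},{t},{p,q},{p,s},{p,u},{q,t},{s,t},{t,u},{p,q,s},{p,q,u},{s,t,u}} A3={{r},{q,r},{r,s},{r,u},{q,r,s},{q,r,u}}
  A12={{p,q},{p,s},{p,u},{q,t},{s,t},{t,u},{p,q,s},{p,q,u},{s,t,u}} A13={{r},{q,r},{r,s},{r,u},{q,r,s},{q,r,u}}
components per intersection:
  A1: {{q},{r},{s},{u},{p,q},{p,s},{p,u},{q,r},{q,s},{q,t},{q,u},{r,s},{r,u},{s,t},{s,u},{t,u},{p,q,s},{p,q,u},{q,r,s},{q,r,u},{s,t,u}}
  A2: {{p},{p,q},{p,s},{p,u},{p,q,s},{p,q,u}} {{t},{q,t},{s,t},{t,u},{s,t,u}}
  A3: {{r},{q,r},{r,s},{r,u},{q,r,s},{q,r,u}}
  A12: {{p,q},{p,s},{p,u},{p,q,s},{p,q,u}} {{q,t}} {{s,t},{t,u},{s,t,u}}
  A13: {{r},{q,r},{r,s},{r,u},{q,r,s},{q,r,u}}
C dims 4,4; δ0: rk 3, SNF 1^3
Ȟ^0 = (4 − 3) − 0 = 1, so Ȟ^0 ≅ Z
Ȟ^1 = (4 − 0) − 3 = 1, so Ȟ^1 ≅ Z
Ȟ^2 = (0 − 0) − 0 = 0, so Ȟ^2 ≅ 0


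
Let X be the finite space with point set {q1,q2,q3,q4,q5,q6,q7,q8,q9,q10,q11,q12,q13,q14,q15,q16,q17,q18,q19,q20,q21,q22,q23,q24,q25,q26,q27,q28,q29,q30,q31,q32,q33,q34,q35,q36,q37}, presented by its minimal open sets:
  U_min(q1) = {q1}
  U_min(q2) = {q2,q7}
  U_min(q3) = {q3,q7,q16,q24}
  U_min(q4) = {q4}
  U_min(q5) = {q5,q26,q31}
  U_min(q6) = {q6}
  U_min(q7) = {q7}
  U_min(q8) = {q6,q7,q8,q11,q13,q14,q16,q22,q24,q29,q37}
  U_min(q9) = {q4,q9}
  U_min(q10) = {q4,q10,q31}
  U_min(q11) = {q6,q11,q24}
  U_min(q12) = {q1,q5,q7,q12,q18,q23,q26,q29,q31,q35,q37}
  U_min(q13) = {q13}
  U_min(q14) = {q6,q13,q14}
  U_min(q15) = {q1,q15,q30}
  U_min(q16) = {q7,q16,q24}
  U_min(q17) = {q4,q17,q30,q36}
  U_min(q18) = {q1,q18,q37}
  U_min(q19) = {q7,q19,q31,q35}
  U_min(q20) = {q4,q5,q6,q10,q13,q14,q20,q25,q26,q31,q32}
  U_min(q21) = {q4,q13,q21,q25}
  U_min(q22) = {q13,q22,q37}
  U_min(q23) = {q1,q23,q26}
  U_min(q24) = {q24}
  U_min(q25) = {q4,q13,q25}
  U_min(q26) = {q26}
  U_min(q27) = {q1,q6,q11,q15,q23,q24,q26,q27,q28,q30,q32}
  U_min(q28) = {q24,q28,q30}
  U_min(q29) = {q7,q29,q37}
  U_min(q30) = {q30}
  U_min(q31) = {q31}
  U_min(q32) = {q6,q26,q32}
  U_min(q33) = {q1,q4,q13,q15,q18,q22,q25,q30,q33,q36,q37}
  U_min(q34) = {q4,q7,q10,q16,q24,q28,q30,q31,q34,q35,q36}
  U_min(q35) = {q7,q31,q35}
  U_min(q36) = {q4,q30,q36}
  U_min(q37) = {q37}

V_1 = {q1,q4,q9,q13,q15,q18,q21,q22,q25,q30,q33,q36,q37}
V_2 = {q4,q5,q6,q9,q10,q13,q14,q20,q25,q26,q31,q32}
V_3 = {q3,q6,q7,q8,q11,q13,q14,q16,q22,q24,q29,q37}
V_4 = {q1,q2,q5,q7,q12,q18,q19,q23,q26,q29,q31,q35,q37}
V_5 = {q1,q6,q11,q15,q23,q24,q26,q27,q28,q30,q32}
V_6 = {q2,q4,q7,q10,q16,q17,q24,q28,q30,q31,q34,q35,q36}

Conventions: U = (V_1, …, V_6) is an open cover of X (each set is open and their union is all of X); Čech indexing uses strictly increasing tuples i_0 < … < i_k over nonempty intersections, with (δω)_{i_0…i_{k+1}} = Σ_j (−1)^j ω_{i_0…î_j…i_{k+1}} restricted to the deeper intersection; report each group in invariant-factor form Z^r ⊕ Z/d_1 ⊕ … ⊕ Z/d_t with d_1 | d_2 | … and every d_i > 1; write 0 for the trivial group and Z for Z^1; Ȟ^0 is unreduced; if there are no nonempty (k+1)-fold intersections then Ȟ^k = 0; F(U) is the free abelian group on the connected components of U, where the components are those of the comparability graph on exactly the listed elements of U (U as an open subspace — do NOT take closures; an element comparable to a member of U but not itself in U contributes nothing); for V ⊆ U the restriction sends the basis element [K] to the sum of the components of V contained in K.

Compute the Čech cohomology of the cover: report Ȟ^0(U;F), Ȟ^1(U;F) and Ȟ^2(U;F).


Ȟ^0(U;F) ≅ Z,  Ȟ^1(U;F) ≅ 0,  Ȟ^2(U;F) ≅ Z/2

nonempty intersections:
  V12={q4,q9,q13,q25} V13={q13,q22,q37} V14={q1,q18,q37} V15={q1,q15,q30} V16={q4,q30,q36} V23={q6,q13,q14} V24={q5,q26,q31} V25={q6,q26,q32} V26={q4,q10,q31} V34={q7,q29,q37} V35={q6,q11,q24} V36={q7,q16,q24} V45={q1,q23,q26} V46={q2,q7,q31,q35} V56={q24,q28,q30}
  V123={q13} V126={q4} V134={q37} V145={q1} V156={q30} V235={q6} V245={q26} V246={q31} V346={q7} V356={q24}
components per intersection:
  V1: {q1,q4,q9,q13,q15,q18,q21,q22,q25,q30,q33,q36,q37}
  V2: {q4,q5,q6,q9,q10,q13,q14,q20,q25,q26,q31,q32}
  V3: {q3,q6,q7,q8,q11,q13,q14,q16,q22,q24,q29,q37}
  V4: {q1,q2,q5,q7,q12,q18,q19,q23,q26,q29,q31,q35,q37}
  V5: {q1,q6,q11,q15,q23,q24,q26,q27,q28,q30,q32}
  V6: {q2,q4,q7,q10,q16,q17,q24,q28,q30,q31,q34,q35,q36}
  V12: {q4,q9,q13,q25}
  V13: {q13,q22,q37}
  V14: {q1,q18,q37}
  V15: {q1,q15,q30}
  V16: {q4,q30,q36}
  V23: {q6,q13,q14}
  V24: {q5,q26,q31}
  V25: {q6,q26,q32}
  V26: {q4,q10,q31}
  V34: {q7,q29,q37}
  V35: {q6,q11,q24}
  V36: {q7,q16,q24}
  V45: {q1,q23,q26}
  V46: {q2,q7,q31,q35}
  V56: {q24,q28,q30}
  V123: {q13}
  V126: {q4}
  V134: {q37}
  V145: {q1}
  V156: {q30}
  V235: {q6}
  V245: {q26}
  V246: {q31}
  V346: {q7}
  V356: {q24}
C dims 6,15,10; δ0: rk 5, SNF 1^5; δ1: rk 10, SNF 1^9·2
Ȟ^0: (6−5)−0=1 ⇒ Z
Ȟ^1: (15−10)−5=0 ⇒ 0
Ȟ^2: (10−0)−10=0 plus torsion [2] ⇒ Z/2


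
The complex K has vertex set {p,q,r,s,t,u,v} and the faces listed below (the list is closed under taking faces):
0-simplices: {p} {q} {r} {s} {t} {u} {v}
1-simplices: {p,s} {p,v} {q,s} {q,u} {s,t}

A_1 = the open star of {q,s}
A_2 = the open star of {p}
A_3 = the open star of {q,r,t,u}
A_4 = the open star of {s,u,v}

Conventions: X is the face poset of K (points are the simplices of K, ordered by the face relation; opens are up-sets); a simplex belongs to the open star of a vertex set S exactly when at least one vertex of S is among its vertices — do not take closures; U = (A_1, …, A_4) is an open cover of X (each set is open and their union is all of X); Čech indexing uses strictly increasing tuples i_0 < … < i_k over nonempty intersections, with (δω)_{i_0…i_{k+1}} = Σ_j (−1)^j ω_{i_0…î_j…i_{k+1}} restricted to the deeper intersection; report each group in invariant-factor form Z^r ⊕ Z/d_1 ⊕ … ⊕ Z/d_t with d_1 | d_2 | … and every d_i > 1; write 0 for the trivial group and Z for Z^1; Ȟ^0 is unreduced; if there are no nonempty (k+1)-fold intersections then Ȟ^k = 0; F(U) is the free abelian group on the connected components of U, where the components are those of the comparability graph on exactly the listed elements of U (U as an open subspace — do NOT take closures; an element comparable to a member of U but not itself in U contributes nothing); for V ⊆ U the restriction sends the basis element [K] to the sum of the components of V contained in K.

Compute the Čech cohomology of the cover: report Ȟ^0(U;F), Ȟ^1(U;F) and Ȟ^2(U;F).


nerve of the cover:
  A1={{q},{s},{p,s},{q,s},{q,u},{s,t}} A2={{p},{p,s},{p,v}} A3={{q},{r},{t},{u},{q,s},{q,u},{s,t}} A4={{s},{u},{v},{p,s},{p,v},{q,s},{q,u},{s,t}}
  A12={{p,s}} A13={{q},{q,s},{q,u},{s,t}} A14={{s},{p,s},{q,s},{q,u},{s,t}} A24={{p,s},{p,v}} A34={{u},{q,s},{q,u},{s,t}}
  A124={{p,s}} A134={{q,s},{q,u},{s,t}}
components per intersection:
  A1: {{q},{s},{p,s},{q,s},{q,u},{s,t}}
  A2: {{p},{p,s},{p,v}}
  A3: {{q},{u},{q,s},{q,u}} {{r}} {{t},{s,t}}
  A4: {{s},{p,s},{q,s},{s,t}} {{u},{q,u}} {{v},{p,v}}
  A12: {{p,s}}
  A13: {{q},{q,s},{q,u}} {{s,t}}
  A14: {{s},{p,s},{q,s},{s,t}} {{q,u}}
  A24: {{p,s}} {{p,v}}
  A34: {{u},{q,u}} {{q,s}} {{s,t}}
  A124: {{p,s}}
  A134: {{q,s}} {{q,u}} {{s,t}}
C dims 8,10,4; δ0: rk 6, SNF 1^6; δ1: rk 4, SNF 1^4
Ȟ^0 = (8 − 6) − 0 = 2, so Ȟ^0 ≅ Z^2
Ȟ^1 = (10 − 4) − 6 = 0, so Ȟ^1 ≅ 0
Ȟ^2 = (4 − 0) − 4 = 0, so Ȟ^2 ≅ 0

Ȟ^0 ≅ Z^2, Ȟ^1 ≅ 0, Ȟ^2 ≅ 0


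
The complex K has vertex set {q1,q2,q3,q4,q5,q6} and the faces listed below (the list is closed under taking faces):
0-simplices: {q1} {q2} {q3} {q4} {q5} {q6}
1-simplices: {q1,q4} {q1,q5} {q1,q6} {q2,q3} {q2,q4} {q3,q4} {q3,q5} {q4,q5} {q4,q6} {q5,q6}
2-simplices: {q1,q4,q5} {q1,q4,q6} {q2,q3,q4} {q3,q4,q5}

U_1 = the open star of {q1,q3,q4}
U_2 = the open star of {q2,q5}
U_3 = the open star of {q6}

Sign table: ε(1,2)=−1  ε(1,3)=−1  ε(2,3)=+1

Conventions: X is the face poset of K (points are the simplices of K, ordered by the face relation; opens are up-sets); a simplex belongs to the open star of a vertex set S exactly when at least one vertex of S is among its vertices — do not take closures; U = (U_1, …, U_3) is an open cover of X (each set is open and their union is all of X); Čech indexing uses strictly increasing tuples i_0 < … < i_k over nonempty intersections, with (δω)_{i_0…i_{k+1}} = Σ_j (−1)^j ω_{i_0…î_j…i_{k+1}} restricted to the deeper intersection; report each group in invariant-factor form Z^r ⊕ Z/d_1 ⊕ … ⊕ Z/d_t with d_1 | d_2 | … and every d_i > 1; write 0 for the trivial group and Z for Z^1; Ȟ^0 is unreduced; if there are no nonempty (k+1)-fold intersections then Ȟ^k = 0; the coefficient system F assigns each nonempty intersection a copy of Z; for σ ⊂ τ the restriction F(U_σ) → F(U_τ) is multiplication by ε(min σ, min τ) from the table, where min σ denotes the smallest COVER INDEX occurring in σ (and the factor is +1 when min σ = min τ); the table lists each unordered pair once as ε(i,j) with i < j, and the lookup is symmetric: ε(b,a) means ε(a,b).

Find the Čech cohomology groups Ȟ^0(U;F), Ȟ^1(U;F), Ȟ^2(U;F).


Ȟ^0 ≅ Z, Ȟ^1 ≅ Z, Ȟ^2 ≅ 0

cover nerve:
  U1={{q1},{q3},{q4},{q1,q4},{q1,q5},{q1,q6},{q2,q3},{q2,q4},{q3,q4},{q3,q5},{q4,q5},{q4,q6},{q1,q4,q5},{q1,q4,q6},{q2,q3,q4},{q3,q4,q5}} U2={{q2},{q5},{q1,q5},{q2,q3},{q2,q4},{q3,q5},{q4,q5},{q5,q6},{q1,q4,q5},{q2,q3,q4},{q3,q4,q5}} U3={{q6},{q1,q6},{q4,q6},{q5,q6},{q1,q4,q6}}
  U12={{q1,q5},{q2,q3},{q2,q4},{q3,q5},{q4,q5},{q1,q4,q5},{q2,q3,q4},{q3,q4,q5}} U13={{q1,q6},{q4,q6},{q1,q4,q6}} U23={{q5,q6}}
C dims 3,3; δ0: rk 2, SNF 1^2
Ȟ^0: (3−2)−0=1 ⇒ Z
Ȟ^1: (3−0)−2=1 ⇒ Z
Ȟ^2: (0−0)−0=0 ⇒ 0


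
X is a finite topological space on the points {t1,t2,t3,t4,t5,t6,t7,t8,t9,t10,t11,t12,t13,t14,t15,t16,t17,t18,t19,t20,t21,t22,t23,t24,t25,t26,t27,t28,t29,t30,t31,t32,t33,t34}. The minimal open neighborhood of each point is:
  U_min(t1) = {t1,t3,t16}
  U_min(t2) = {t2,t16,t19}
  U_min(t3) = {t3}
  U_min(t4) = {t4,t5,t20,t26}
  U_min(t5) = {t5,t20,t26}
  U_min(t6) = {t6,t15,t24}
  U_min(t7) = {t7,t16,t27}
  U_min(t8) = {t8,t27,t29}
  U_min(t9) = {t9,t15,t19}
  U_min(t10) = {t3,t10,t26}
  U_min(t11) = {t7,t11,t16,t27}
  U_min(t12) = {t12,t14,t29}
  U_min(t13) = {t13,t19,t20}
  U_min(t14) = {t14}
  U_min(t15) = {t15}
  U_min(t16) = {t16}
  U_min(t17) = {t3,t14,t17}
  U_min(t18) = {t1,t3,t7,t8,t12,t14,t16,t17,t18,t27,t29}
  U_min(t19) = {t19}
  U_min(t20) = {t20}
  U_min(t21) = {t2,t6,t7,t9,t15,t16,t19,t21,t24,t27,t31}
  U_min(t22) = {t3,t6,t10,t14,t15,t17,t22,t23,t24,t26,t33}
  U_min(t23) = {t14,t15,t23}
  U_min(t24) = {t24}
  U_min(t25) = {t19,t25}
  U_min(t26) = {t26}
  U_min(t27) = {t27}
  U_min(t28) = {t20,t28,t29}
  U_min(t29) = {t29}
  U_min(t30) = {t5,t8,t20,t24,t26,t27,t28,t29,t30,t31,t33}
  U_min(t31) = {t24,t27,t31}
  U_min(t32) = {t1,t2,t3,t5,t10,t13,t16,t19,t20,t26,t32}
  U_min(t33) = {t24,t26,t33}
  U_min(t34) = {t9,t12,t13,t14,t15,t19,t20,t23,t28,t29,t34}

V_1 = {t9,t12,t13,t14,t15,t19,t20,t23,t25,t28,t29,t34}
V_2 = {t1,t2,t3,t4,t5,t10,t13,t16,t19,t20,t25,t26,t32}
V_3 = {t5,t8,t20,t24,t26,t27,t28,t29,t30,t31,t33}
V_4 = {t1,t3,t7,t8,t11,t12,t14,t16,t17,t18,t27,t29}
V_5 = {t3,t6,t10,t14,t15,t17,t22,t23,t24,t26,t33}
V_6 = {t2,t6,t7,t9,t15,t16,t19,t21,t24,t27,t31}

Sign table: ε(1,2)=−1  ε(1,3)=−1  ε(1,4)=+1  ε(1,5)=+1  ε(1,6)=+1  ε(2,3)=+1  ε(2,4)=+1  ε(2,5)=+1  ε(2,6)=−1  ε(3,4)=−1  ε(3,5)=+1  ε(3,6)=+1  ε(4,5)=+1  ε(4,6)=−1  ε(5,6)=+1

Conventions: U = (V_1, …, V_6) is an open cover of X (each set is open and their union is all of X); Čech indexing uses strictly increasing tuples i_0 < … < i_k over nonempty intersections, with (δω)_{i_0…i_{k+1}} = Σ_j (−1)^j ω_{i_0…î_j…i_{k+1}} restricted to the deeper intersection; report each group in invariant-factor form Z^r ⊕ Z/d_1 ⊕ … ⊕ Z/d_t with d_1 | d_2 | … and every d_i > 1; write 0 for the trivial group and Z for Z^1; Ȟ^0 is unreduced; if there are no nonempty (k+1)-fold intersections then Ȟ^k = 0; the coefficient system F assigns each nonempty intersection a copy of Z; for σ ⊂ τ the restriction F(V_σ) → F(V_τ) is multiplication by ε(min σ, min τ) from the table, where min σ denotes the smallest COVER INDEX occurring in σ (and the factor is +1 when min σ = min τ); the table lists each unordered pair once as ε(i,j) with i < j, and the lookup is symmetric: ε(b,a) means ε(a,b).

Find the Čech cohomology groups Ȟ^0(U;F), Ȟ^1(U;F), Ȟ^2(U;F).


Ȟ^0 = 0,  Ȟ^1 = Z/2,  Ȟ^2 = Z

nerve of the cover:
  V12={t13,t19,t20,t25} V13={t20,t28,t29} V14={t12,t14,t29} V15={t14,t15,t23} V16={t9,t15,t19} V23={t5,t20,t26} V24={t1,t3,t16} V25={t3,t10,t26} V26={t2,t16,t19} V34={t8,t27,t29} V35={t24,t26,t33} V36={t24,t27,t31} V45={t3,t14,t17} V46={t7,t16,t27} V56={t6,t15,t24}
  V123={t20} V126={t19} V134={t29} V145={t14} V156={t15} V235={t26} V245={t3} V246={t16} V346={t27} V356={t24}
C dims 6,15,10; δ0: rk 6, SNF 1^5·2; δ1: rk 9, SNF 1^9
Ȟ^0 = (6 − 6) − 0 = 0, so Ȟ^0 ≅ 0
Ȟ^1 = (15 − 9) − 6 = 0 plus torsion [2], so Ȟ^1 ≅ Z/2
Ȟ^2 = (10 − 0) − 9 = 1, so Ȟ^2 ≅ Z


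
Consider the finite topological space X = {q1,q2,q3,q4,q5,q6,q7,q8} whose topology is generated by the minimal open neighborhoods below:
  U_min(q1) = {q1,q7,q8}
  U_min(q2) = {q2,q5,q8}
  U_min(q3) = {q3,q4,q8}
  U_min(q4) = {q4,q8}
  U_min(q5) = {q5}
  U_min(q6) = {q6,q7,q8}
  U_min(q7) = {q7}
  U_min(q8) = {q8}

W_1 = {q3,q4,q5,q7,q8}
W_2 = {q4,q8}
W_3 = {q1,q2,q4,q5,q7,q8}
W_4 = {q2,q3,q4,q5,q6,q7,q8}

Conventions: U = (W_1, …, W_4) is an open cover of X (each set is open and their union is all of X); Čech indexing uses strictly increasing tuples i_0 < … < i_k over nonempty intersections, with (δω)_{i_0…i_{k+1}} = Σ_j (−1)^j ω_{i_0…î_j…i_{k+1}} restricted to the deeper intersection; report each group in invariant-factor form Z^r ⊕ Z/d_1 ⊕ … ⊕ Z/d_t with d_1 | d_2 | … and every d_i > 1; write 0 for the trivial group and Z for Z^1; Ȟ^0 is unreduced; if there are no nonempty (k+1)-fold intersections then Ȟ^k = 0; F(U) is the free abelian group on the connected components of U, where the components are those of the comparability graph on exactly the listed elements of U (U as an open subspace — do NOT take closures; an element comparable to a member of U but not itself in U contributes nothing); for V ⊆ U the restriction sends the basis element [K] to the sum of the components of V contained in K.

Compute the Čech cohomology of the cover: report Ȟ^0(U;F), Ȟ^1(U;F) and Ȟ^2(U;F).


nonempty overlaps:
  W12={q4,q8} W13={q4,q5,q7,q8} W14={q3,q4,q5,q7,q8} W23={q4,q8} W24={q4,q8} W34={q2,q4,q5,q7,q8}
  W123={q4,q8} W124={q4,q8} W134={q4,q5,q7,q8} W234={q4,q8}
  W1234={q4,q8}
components per intersection:
  W1: {q3,q4,q8} {q5} {q7}
  W2: {q4,q8}
  W3: {q1,q2,q4,q5,q7,q8}
  W4: {q2,q3,q4,q5,q6,q7,q8}
  W12: {q4,q8}
  W13: {q4,q8} {q5} {q7}
  W14: {q3,q4,q8} {q5} {q7}
  W23: {q4,q8}
  W24: {q4,q8}
  W34: {q2,q4,q5,q8} {q7}
  W123: {q4,q8}
  W124: {q4,q8}
  W134: {q4,q8} {q5} {q7}
  W234: {q4,q8}
  W1234: {q4,q8}
C dims 6,11,6,1; δ0: rk 5, SNF 1^5; δ1: rk 5, SNF 1^5; δ2: rk 1, SNF 1^1
degree 0: 6−5−0 = 1 → Ȟ^0 ≅ Z
degree 1: 11−5−5 = 1 → Ȟ^1 ≅ Z
degree 2: 6−1−5 = 0 → Ȟ^2 ≅ 0

Ȟ^0 ≅ Z, Ȟ^1 ≅ Z, Ȟ^2 ≅ 0


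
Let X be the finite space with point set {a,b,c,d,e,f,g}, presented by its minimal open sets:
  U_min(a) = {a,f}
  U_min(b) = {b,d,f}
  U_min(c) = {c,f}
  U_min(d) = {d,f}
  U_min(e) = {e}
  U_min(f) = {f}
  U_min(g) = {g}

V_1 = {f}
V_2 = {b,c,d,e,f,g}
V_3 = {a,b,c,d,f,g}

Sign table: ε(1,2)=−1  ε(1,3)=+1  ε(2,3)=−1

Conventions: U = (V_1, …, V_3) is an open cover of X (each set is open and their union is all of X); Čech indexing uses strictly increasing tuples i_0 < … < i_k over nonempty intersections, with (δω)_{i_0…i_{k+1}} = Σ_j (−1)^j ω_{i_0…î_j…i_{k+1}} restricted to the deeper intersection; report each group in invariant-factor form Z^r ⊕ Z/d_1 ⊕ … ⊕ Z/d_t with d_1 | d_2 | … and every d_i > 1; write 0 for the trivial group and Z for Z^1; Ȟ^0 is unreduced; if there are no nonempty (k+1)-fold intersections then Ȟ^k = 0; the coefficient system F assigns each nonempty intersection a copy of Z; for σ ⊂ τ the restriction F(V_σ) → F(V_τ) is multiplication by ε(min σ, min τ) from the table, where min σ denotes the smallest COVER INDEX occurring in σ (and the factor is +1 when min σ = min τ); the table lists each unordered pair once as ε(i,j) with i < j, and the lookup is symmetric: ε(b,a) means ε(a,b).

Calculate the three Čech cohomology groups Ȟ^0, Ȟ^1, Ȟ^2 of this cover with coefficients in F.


Ȟ^0 ≅ Z,  Ȟ^1 ≅ 0,  Ȟ^2 ≅ 0

nerve of the cover:
  V12={f} V13={f} V23={b,c,d,f,g}
  V123={f}
C dims 3,3,1; δ0: rk 2, SNF 1^2; δ1: rk 1, SNF 1^1
Ȟ^0 = (3 − 2) − 0 = 1, so Ȟ^0 ≅ Z
Ȟ^1 = (3 − 1) − 2 = 0, so Ȟ^1 ≅ 0
Ȟ^2 = (1 − 0) − 1 = 0, so Ȟ^2 ≅ 0


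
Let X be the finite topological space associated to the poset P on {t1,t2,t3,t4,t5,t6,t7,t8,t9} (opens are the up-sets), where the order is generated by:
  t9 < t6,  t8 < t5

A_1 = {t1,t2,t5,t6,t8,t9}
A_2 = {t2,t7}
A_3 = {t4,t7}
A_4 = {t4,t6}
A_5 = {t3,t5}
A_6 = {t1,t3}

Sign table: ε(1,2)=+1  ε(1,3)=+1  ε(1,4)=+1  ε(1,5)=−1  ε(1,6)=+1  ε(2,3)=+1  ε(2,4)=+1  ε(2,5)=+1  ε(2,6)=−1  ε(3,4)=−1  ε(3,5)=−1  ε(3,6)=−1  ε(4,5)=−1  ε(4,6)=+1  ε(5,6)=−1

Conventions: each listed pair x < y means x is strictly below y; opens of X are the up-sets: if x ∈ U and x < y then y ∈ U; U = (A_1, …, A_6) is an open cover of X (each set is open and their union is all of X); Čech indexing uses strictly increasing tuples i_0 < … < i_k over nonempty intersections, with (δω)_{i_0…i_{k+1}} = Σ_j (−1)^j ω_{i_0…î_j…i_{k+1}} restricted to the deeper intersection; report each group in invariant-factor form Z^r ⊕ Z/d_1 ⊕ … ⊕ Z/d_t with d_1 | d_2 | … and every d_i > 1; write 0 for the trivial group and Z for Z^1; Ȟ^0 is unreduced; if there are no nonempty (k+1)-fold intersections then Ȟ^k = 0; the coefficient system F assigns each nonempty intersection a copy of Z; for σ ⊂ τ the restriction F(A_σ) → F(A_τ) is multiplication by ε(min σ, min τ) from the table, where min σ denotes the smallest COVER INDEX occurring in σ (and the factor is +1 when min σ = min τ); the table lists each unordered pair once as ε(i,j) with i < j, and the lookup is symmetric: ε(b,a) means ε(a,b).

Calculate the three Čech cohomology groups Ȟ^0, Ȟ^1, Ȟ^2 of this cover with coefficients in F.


Ȟ^0 = 0; Ȟ^1 = Z ⊕ Z/2; Ȟ^2 = 0

nonempty overlaps:
  A12={t2} A14={t6} A15={t5} A16={t1} A23={t7} A34={t4} A56={t3}
C dims 6,7; δ0: rk 6, SNF 1^5·2
degree 0: 6−6−0 = 0 → Ȟ^0 ≅ 0
degree 1: 7−0−6 = 1 plus torsion [2] → Ȟ^1 ≅ Z ⊕ Z/2
degree 2: 0−0−0 = 0 → Ȟ^2 ≅ 0


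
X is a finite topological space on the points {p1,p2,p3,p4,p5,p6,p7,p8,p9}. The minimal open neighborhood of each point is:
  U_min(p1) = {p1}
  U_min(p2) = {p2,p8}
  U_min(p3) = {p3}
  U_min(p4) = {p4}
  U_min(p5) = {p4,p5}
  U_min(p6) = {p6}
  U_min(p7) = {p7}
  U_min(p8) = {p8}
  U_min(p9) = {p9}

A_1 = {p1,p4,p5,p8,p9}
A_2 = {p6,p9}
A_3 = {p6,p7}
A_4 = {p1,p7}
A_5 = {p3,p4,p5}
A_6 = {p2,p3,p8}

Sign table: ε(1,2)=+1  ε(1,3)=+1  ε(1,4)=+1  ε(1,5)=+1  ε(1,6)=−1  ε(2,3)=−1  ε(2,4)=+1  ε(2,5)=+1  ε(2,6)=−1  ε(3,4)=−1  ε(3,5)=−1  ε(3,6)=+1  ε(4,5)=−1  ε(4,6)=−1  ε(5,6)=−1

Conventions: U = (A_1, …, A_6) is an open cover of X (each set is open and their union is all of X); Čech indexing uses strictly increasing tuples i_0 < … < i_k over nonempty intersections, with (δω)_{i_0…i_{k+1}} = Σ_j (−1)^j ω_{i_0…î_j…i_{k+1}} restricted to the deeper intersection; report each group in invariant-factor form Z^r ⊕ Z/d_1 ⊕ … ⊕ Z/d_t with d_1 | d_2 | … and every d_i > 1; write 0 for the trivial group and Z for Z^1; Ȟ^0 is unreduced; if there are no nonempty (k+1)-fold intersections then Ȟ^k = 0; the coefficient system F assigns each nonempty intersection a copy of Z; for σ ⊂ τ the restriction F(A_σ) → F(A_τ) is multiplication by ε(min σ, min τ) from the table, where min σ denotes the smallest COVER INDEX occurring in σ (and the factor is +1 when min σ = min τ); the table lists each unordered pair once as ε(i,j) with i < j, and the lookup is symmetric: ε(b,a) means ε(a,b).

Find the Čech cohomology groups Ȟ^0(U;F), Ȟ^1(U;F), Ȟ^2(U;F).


Ȟ^0(U;F) ≅ Z, Ȟ^1(U;F) ≅ Z^2 and Ȟ^2(U;F) ≅ 0

nerve simplices:
  A12={p9} A14={p1} A15={p4,p5} A16={p8} A23={p6} A34={p7} A56={p3}
C dims 6,7; δ0: rk 5, SNF 1^5
degree 0: 6−5−0 = 1 → Ȟ^0 ≅ Z
degree 1: 7−0−5 = 2 → Ȟ^1 ≅ Z^2
degree 2: 0−0−0 = 0 → Ȟ^2 ≅ 0


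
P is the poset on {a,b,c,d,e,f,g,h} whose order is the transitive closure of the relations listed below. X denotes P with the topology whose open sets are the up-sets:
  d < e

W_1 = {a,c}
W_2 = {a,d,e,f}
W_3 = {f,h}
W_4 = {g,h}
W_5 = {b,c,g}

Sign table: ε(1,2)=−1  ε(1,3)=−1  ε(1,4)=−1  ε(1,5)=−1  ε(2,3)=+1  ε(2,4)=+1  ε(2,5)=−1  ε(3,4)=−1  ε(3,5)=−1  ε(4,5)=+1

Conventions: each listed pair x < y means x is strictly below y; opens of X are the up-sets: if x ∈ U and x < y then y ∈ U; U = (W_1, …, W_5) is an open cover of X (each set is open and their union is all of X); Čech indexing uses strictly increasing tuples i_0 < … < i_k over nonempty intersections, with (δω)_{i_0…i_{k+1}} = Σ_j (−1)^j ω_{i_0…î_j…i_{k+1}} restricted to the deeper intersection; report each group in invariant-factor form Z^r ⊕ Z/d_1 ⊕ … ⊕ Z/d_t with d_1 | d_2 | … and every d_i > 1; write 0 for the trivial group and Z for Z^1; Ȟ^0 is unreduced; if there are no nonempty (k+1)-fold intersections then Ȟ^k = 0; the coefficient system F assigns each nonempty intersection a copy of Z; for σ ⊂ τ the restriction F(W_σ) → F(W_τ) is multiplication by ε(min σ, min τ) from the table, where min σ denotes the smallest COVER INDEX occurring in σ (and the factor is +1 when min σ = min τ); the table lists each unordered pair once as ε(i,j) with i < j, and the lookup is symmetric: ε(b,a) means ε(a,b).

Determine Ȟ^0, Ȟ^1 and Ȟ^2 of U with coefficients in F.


Ȟ^0(U;F) ≅ 0, Ȟ^1(U;F) ≅ Z/2, Ȟ^2(U;F) ≅ 0

nerve simplices:
  W12={a} W15={c} W23={f} W34={h} W45={g}
C dims 5,5; δ0: rk 5, SNF 1^4·2
degree 0: 5−5−0 = 0 → Ȟ^0 ≅ 0
degree 1: 5−0−5 = 0 plus torsion [2] → Ȟ^1 ≅ Z/2
degree 2: 0−0−0 = 0 → Ȟ^2 ≅ 0


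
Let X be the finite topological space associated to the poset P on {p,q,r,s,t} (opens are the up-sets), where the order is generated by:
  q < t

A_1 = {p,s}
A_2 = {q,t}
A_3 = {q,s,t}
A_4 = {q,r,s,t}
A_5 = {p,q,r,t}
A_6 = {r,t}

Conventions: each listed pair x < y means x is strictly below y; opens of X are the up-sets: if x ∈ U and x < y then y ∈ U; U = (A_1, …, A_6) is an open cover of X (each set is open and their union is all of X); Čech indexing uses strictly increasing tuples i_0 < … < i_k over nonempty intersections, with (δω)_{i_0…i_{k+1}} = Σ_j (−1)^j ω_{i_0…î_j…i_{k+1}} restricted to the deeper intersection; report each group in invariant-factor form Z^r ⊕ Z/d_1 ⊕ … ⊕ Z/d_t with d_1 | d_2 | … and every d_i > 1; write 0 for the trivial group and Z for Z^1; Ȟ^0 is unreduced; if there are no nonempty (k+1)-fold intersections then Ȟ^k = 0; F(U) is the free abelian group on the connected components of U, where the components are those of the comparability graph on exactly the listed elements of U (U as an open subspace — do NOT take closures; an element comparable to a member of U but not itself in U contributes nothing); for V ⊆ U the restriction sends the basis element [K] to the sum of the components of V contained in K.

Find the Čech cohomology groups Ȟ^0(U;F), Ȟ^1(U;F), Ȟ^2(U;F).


Ȟ^0 ≅ Z^4; Ȟ^1 ≅ 0; Ȟ^2 ≅ 0

nonempty intersections:
  A13={s} A14={s} A15={p} A23={q,t} A24={q,t} A25={q,t} A26={t} A34={q,s,t} A35={q,t} A36={t} A45={q,r,t} A46={r,t} A56={r,t}
  A134={s} A234={q,t} A235={q,t} A236={t} A245={q,t} A246={t} A256={t} A345={q,t} A346={t} A356={t} A456={r,t}
  A2345={q,t} A2346={t} A2356={t} A2456={t} A3456={t}
  A23456={t}
components per intersection:
  A1: {p} {s}
  A2: {q,t}
  A3: {q,t} {s}
  A4: {q,t} {r} {s}
  A5: {p} {q,t} {r}
  A6: {r} {t}
  A13: {s}
  A14: {s}
  A15: {p}
  A23: {q,t}
  A24: {q,t}
  A25: {q,t}
  A26: {t}
  A34: {q,t} {s}
  A35: {q,t}
  A36: {t}
  A45: {q,t} {r}
  A46: {r} {t}
  A56: {r} {t}
  A134: {s}
  A234: {q,t}
  A235: {q,t}
  A236: {t}
  A245: {q,t}
  A246: {t}
  A256: {t}
  A345: {q,t}
  A346: {t}
  A356: {t}
  A456: {r} {t}
  A2345: {q,t}
  A2346: {t}
  A2356: {t}
  A2456: {t}
  A3456: {t}
  A23456: {t}
C dims 13,17,12,5; δ0: rk 9, SNF 1^9; δ1: rk 8, SNF 1^8; δ2: rk 4, SNF 1^4
Ȟ^0: (13−9)−0=4 ⇒ Z^4
Ȟ^1: (17−8)−9=0 ⇒ 0
Ȟ^2: (12−4)−8=0 ⇒ 0


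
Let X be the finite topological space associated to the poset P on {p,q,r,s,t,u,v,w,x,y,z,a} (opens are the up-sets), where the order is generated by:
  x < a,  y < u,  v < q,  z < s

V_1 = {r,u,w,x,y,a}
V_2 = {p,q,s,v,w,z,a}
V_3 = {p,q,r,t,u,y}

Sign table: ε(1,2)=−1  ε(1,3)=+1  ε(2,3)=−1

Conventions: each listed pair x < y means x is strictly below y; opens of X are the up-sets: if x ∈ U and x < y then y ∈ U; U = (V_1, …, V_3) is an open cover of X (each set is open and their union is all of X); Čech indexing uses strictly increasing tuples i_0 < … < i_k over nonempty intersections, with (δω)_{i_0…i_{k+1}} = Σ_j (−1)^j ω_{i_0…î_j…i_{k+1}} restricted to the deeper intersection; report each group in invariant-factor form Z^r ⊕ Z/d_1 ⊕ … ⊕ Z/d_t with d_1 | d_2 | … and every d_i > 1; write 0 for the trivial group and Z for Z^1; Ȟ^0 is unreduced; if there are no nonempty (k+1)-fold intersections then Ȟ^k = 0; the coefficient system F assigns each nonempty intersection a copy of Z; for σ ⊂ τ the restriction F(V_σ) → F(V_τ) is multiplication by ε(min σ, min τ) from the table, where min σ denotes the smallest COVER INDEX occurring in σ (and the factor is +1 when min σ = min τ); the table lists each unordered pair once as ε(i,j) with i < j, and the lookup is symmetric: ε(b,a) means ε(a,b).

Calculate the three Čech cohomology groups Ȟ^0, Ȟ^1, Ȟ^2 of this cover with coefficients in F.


Ȟ^0 = Z; Ȟ^1 = Z; Ȟ^2 = 0

nonempty overlaps:
  V12={w,a} V13={r,u,y} V23={p,q}
C dims 3,3; δ0: rk 2, SNF 1^2
degree 0: 3−2−0 = 1 → Ȟ^0 ≅ Z
degree 1: 3−0−2 = 1 → Ȟ^1 ≅ Z
degree 2: 0−0−0 = 0 → Ȟ^2 ≅ 0


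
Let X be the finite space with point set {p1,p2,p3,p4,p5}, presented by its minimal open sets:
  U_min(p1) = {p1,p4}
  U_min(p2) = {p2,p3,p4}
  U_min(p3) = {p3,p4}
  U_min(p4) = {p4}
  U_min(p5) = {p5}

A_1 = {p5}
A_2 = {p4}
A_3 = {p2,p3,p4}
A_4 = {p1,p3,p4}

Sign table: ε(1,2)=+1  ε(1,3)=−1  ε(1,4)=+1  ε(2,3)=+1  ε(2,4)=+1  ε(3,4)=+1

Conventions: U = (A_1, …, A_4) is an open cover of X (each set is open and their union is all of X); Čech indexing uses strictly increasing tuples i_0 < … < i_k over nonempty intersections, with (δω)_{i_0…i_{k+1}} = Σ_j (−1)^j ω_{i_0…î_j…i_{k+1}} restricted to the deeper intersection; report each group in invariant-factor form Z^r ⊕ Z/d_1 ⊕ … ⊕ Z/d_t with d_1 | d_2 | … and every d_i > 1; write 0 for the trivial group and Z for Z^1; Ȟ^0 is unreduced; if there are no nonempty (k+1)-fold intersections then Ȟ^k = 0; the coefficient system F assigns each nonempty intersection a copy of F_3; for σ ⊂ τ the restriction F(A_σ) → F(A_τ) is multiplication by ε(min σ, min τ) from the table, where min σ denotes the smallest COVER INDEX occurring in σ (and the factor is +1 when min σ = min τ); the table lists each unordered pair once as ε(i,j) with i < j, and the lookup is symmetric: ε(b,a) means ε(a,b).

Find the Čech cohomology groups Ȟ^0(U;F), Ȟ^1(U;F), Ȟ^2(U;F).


Ȟ^0(U;F) ≅ Z/3 ⊕ Z/3; Ȟ^1(U;F) ≅ 0; Ȟ^2(U;F) ≅ 0

nerve of the cover:
  A23={p4} A24={p4} A34={p3,p4}
  A234={p4}
C dims 4,3,1; δ0: rk_F3 2; δ1: rk_F3 1
Ȟ^0 = (4 − 2) − 0 = 2, so Ȟ^0 ≅ Z/3 ⊕ Z/3
Ȟ^1 = (3 − 1) − 2 = 0, so Ȟ^1 ≅ 0
Ȟ^2 = (1 − 0) − 1 = 0, so Ȟ^2 ≅ 0


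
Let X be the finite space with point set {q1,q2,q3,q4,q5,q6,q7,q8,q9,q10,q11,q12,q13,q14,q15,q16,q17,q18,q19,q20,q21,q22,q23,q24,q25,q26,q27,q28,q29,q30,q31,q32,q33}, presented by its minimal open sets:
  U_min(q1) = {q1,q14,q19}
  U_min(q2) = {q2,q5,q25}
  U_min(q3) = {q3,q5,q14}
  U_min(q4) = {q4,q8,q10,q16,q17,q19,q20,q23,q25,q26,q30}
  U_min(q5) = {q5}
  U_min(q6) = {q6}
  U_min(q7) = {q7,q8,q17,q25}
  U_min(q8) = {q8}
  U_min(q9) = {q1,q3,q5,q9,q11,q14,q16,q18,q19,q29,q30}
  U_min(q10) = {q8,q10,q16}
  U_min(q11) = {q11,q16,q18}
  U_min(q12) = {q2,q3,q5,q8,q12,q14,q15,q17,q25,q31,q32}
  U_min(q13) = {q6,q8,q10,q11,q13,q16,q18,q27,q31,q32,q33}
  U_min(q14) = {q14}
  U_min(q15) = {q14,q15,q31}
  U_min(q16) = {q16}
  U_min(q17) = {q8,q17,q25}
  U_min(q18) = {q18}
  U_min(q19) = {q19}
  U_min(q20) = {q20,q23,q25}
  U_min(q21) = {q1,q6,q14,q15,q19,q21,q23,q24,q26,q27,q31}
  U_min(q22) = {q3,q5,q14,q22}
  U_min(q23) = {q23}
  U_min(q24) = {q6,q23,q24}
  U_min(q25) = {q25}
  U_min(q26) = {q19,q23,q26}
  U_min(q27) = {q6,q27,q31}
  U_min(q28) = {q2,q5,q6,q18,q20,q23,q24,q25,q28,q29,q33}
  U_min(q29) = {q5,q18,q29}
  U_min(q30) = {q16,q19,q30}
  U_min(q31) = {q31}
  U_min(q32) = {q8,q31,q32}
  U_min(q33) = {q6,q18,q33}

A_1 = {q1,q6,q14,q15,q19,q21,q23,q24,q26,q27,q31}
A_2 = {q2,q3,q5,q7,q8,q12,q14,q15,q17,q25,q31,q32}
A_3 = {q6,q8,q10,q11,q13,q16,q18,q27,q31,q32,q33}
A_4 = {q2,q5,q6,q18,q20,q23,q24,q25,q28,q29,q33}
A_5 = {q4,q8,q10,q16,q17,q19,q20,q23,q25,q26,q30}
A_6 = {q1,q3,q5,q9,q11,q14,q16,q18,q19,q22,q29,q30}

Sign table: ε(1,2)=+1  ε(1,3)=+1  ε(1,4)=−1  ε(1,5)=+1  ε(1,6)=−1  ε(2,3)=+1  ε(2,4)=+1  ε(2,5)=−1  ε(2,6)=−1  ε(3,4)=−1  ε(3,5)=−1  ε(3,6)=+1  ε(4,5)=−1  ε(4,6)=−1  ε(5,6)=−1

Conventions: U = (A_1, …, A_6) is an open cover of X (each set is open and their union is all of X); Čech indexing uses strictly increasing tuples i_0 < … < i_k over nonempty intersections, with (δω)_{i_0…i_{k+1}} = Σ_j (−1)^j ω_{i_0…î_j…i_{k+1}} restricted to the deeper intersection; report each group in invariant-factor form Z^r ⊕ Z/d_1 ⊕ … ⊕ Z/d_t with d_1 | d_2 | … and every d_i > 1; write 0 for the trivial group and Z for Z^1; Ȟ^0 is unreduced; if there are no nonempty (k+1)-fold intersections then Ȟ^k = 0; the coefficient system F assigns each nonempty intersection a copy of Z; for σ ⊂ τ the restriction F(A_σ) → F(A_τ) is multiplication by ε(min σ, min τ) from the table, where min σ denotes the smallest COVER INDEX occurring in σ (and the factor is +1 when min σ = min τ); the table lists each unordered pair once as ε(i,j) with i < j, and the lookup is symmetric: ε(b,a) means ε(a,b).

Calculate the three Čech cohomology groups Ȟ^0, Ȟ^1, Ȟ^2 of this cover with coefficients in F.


Ȟ^0 = 0, Ȟ^1 = Z/2 and Ȟ^2 = Z

intersection data:
  A12={q14,q15,q31} A13={q6,q27,q31} A14={q6,q23,q24} A15={q19,q23,q26} A16={q1,q14,q19} A23={q8,q31,q32} A24={q2,q5,q25} A25={q8,q17,q25} A26={q3,q5,q14} A34={q6,q18,q33} A35={q8,q10,q16} A36={q11,q16,q18} A45={q20,q23,q25} A46={q5,q18,q29} A56={q16,q19,q30}
  A123={q31} A126={q14} A134={q6} A145={q23} A156={q19} A235={q8} A245={q25} A246={q5} A346={q18} A356={q16}
C dims 6,15,10; δ0: rk 6, SNF 1^5·2; δ1: rk 9, SNF 1^9
Ȟ^0 = (6 − 6) − 0 = 0, so Ȟ^0 ≅ 0
Ȟ^1 = (15 − 9) − 6 = 0 plus torsion [2], so Ȟ^1 ≅ Z/2
Ȟ^2 = (10 − 0) − 9 = 1, so Ȟ^2 ≅ Z


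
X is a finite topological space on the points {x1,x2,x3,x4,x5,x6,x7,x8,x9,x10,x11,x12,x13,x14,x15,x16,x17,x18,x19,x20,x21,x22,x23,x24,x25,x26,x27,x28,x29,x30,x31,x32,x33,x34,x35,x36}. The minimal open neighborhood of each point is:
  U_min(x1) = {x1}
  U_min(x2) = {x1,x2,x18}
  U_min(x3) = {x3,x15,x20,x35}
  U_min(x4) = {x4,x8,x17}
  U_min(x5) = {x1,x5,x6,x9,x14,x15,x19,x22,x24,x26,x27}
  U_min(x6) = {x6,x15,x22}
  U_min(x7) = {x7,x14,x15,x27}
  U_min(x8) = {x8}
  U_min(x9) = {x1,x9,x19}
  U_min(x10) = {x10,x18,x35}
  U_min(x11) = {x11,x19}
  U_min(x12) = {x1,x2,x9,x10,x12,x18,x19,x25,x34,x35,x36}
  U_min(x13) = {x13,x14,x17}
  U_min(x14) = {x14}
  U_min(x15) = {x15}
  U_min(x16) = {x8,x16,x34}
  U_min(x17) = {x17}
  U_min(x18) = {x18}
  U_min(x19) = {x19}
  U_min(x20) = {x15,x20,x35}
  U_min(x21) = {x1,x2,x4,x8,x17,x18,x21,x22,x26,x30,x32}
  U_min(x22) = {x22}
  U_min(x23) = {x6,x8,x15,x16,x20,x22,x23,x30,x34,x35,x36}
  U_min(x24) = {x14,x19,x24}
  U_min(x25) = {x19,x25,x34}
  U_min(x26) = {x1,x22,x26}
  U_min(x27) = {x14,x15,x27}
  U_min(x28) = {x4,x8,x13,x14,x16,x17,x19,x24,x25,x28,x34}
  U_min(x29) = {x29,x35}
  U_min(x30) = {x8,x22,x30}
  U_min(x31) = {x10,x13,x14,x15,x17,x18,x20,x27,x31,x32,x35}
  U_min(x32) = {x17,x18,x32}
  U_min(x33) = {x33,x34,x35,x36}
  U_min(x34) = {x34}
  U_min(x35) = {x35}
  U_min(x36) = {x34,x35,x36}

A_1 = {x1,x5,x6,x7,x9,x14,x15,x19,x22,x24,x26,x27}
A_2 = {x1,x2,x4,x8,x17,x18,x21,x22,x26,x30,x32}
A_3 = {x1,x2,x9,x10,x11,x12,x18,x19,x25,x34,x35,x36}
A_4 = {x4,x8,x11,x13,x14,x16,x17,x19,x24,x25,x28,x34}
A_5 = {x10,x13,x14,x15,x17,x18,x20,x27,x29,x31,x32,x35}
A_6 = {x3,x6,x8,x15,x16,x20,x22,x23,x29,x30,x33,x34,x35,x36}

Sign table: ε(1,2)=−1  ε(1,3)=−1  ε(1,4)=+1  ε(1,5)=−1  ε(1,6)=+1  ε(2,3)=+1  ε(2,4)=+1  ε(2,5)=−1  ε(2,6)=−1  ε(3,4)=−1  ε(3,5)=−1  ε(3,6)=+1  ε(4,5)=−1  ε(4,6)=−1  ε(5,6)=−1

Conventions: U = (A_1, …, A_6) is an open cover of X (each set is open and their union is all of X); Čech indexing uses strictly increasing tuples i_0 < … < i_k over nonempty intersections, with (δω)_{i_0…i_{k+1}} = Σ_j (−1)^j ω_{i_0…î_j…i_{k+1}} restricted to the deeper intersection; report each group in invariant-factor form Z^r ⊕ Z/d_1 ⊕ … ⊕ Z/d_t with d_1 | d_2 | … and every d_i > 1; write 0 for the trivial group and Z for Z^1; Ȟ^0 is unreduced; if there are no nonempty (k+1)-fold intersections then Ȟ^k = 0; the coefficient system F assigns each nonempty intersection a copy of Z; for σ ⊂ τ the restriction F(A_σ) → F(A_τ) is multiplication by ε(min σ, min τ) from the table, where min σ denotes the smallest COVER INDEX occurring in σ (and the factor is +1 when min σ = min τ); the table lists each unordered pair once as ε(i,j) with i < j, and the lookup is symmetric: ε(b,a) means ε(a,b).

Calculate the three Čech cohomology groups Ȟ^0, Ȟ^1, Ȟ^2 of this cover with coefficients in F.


Ȟ^0 ≅ 0, Ȟ^1 ≅ Z/2 and Ȟ^2 ≅ Z

nerve simplices:
  A12={x1,x22,x26} A13={x1,x9,x19} A14={x14,x19,x24} A15={x14,x15,x27} A16={x6,x15,x22} A23={x1,x2,x18} A24={x4,x8,x17} A25={x17,x18,x32} A26={x8,x22,x30} A34={x11,x19,x25,x34} A35={x10,x18,x35} A36={x34,x35,x36} A45={x13,x14,x17} A46={x8,x16,x34} A56={x15,x20,x29,x35}
  A123={x1} A126={x22} A134={x19} A145={x14} A156={x15} A235={x18} A245={x17} A246={x8} A346={x34} A356={x35}
C dims 6,15,10; δ0: rk 6, SNF 1^5·2; δ1: rk 9, SNF 1^9
degree 0: 6−6−0 = 0 → Ȟ^0 ≅ 0
degree 1: 15−9−6 = 0 plus torsion [2] → Ȟ^1 ≅ Z/2
degree 2: 10−0−9 = 1 → Ȟ^2 ≅ Z
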